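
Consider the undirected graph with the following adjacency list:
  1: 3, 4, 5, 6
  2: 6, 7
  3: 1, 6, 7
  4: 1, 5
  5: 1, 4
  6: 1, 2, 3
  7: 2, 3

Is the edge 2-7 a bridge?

No

After removing 2-7, the path 2-6-3-7 still connects them, so the edge is not a bridge.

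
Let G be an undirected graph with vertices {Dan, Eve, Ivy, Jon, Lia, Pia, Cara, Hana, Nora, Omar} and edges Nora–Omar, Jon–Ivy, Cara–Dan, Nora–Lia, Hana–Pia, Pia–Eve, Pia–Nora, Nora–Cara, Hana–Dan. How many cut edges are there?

4

The edges on the cycle Hana-Pia-Nora-Cara-Dan-Hana are not bridges since each lies on that cycle.
But removing Pia–Eve disconnects Pia from Eve; removing Nora–Omar disconnects Nora from Omar; removing Nora–Lia disconnects Nora from Lia; removing Jon–Ivy disconnects Jon from Ivy — these are bridges.
That makes 4 bridges.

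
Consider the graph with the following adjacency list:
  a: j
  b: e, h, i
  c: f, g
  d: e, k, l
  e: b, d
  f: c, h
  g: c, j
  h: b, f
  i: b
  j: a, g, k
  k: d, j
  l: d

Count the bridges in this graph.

3

The edges on the cycle d-e-b-h-f-c-g-j-k-d are not bridges since each lies on that cycle.
But removing a-j disconnects a from j; removing b-i disconnects b from i; removing d-l disconnects d from l — these are bridges.
That makes 3 bridges.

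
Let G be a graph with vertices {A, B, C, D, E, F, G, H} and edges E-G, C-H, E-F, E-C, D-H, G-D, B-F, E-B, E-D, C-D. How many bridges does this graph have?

0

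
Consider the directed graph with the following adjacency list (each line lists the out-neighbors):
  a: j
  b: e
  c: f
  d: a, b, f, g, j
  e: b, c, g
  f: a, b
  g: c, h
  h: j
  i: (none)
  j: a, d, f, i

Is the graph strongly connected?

There is no directed path from i to d, so the graph is not strongly connected.

No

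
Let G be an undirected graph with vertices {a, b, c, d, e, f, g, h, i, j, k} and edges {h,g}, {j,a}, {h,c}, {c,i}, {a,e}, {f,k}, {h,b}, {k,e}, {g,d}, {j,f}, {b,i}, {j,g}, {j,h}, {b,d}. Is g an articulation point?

No

Deleting g leaves 1 component (was 1) (its neighbors d, h, j remain connected to each other), so g is not a cut vertex.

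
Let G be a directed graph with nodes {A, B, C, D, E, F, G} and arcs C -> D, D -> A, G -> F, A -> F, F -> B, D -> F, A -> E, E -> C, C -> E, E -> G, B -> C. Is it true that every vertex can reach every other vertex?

Yes

From G we can reach every vertex (A, B, C, D, E, F, G), and every vertex can reach G (A, B, C, D, E, F, G). So the whole graph is one strongly connected component.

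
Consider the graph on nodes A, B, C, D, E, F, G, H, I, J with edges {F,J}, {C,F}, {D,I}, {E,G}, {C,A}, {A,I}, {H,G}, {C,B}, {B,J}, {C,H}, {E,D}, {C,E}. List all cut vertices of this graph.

Removing C increases the component count from 1 to 2, so C is a cut vertex.
By contrast removing A leaves 1 component; it is not a cut vertex. No other vertex is a cut vertex either.

C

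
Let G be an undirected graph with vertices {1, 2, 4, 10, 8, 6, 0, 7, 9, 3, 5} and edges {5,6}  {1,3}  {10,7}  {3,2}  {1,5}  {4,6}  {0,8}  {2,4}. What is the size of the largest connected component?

6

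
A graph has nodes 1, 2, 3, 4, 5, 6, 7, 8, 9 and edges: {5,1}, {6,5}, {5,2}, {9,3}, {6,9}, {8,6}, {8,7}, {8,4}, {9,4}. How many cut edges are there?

5

The edges on the cycle 8-6-9-4-8 are not bridges since each lies on that cycle.
But removing 6-5 disconnects 6 from 5; removing 5-2 disconnects 5 from 2; removing 9-3 disconnects 9 from 3; removing 8-7 disconnects 8 from 7 — these are bridges.
In total 5 edges are bridges.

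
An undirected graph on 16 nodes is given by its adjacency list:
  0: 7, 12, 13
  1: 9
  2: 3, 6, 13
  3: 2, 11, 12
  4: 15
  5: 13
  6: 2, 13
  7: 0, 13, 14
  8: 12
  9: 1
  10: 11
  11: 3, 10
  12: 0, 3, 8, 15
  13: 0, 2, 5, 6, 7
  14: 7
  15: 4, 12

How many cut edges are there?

8

The edges on the cycle 0-13-6-2-3-12-0 are not bridges since each lies on that cycle.
But removing 4-15 disconnects 4 from 15; removing 12-8 disconnects 12 from 8; removing 5-13 disconnects 5 from 13; removing 11-3 disconnects 11 from 3 — these are bridges.
In total 8 edges are bridges.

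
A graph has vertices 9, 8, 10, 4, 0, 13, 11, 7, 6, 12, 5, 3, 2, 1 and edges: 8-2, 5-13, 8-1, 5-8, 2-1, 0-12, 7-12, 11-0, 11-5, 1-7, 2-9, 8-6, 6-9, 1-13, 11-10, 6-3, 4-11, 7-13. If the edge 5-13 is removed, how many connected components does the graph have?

1

5 and 13 are still connected via 5-8-1-13, so the component count stays at 1.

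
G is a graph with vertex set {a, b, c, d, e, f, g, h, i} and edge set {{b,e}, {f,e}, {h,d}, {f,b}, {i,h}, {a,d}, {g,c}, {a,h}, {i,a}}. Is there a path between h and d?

Yes

From h we can reach a, d, h, i, which includes d.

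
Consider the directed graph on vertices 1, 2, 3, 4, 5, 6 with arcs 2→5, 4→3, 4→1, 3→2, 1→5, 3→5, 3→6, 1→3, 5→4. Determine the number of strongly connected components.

2

{1, 2, 3, 4, 5} are all mutually reachable — one SCC of size 5.
{6} is an SCC by itself.
That gives 2 strongly connected components.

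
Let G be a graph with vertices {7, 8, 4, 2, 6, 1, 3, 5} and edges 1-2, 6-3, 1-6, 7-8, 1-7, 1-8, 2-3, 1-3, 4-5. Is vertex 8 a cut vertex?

No

Deleting 8 leaves 2 components (was 2), so 8 is not a cut vertex.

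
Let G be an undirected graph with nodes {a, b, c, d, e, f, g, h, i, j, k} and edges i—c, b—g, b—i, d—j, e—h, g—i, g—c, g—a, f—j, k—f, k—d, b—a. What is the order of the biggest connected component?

Starting from e we can reach e, h. That is one component of size 2.
Starting from d we can reach d, f, j, k. That is one component of size 4.
Starting from a we can reach a, b, c, g, i. That is one component of size 5.
The largest has 5 vertices.

5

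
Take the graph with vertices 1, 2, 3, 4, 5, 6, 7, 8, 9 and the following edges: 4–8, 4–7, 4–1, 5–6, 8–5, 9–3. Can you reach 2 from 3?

The component containing 3 is {3, 9}, and 2 is not in it.

No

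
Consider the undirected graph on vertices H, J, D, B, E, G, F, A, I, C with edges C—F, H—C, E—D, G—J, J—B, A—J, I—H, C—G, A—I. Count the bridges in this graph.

3

The edges on the cycle A-I-H-C-G-J-A are not bridges since each lies on that cycle.
But removing E—D disconnects E from D; removing C—F disconnects C from F; removing J—B disconnects J from B — these are bridges.
That makes 3 bridges.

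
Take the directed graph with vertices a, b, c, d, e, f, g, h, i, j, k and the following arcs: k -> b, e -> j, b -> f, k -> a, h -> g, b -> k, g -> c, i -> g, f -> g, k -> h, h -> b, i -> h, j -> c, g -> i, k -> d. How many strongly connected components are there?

6

{b, f, g, h, i, k} are all mutually reachable — one SCC of size 6.
{d} is an SCC by itself.
{j} is an SCC by itself.
{c} is an SCC by itself.
{a} is an SCC by itself.
(and 1 more singleton SCC)
That gives 6 strongly connected components.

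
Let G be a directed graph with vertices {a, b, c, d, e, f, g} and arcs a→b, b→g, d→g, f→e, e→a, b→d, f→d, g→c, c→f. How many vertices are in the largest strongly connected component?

7

{a, b, c, d, e, f, g} are all mutually reachable — one SCC of size 7.
The largest has 7 vertices.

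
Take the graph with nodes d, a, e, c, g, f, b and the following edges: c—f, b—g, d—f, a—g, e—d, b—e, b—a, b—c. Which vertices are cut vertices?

Removing b increases the component count from 1 to 2, so b is a cut vertex.
By contrast removing e leaves 1 component; it is not a cut vertex. No other vertex is a cut vertex either.

b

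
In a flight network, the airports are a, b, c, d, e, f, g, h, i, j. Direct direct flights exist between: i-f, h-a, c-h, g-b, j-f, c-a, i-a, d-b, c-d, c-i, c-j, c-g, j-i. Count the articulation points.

1

Removing c increases the component count from 2 to 3, so c is a cut vertex.
By contrast removing h leaves 2 components; it is not a cut vertex. No other vertex is a cut vertex either.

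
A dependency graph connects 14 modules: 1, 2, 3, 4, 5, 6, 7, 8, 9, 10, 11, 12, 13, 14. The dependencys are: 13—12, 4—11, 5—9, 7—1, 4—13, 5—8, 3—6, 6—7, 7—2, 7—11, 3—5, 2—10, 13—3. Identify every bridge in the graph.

The edges on the cycle 4-13-3-6-7-11-4 are not bridges since each lies on that cycle.
But removing 5—3 disconnects 5 from 3; removing 7—1 disconnects 7 from 1; removing 10—2 disconnects 10 from 2; removing 13—12 disconnects 13 from 12 — these are bridges.
In total 7 edges are bridges.

1-7, 10-2, 12-13, 2-7, 3-5, 5-8, 5-9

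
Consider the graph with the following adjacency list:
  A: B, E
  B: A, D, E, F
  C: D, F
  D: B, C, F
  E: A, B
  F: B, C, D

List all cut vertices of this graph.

Removing B increases the component count from 1 to 2, so B is a cut vertex.
By contrast removing C leaves 1 component; it is not a cut vertex. No other vertex is a cut vertex either.

B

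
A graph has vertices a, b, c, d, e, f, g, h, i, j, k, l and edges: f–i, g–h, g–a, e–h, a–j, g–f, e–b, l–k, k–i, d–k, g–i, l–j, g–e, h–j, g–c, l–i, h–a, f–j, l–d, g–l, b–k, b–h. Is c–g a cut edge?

Removing c–g leaves no path between c and g: the component count goes from 1 to 2. So it is a bridge.

Yes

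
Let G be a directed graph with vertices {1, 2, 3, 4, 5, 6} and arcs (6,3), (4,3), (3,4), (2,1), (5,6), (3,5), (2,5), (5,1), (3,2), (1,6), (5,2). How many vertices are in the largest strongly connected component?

6

{1, 2, 3, 4, 5, 6} are all mutually reachable — one SCC of size 6.
The largest has 6 vertices.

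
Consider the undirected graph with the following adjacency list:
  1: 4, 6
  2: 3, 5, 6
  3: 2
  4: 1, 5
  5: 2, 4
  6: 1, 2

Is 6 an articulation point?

No

Deleting 6 leaves 1 component (was 1) (its neighbors 1, 2 remain connected to each other), so 6 is not a cut vertex.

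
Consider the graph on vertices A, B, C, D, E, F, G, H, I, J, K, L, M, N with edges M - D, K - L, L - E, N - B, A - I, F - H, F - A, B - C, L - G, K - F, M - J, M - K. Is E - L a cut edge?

Yes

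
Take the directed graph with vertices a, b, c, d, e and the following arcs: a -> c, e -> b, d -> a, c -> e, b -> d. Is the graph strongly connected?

From d we can reach every vertex (a, b, c, d, e), and every vertex can reach d (a, b, c, d, e). So the whole graph is one strongly connected component.

Yes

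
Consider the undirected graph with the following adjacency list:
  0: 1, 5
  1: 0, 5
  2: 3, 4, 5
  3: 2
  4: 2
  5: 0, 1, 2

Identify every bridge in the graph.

The edges on the cycle 5-0-1-5 are not bridges since each lies on that cycle.
But removing 2-3 disconnects 2 from 3; removing 2-4 disconnects 2 from 4; removing 5-2 disconnects 5 from 2 — these are bridges.

2-3, 2-4, 2-5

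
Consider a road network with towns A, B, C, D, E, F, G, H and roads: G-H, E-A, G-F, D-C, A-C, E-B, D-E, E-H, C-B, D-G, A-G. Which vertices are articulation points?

G

Removing G increases the component count from 1 to 2, so G is a cut vertex.
By contrast removing H leaves 1 component; it is not a cut vertex. No other vertex is a cut vertex either.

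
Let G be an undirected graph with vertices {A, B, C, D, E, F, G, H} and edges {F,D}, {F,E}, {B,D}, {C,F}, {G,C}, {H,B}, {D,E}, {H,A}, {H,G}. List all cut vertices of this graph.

H

Removing H increases the component count from 1 to 2, so H is a cut vertex.
By contrast removing A leaves 1 component; it is not a cut vertex. No other vertex is a cut vertex either.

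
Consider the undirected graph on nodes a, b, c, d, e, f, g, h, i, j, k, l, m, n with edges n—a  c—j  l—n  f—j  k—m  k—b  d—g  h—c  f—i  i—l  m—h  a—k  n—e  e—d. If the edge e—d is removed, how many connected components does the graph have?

2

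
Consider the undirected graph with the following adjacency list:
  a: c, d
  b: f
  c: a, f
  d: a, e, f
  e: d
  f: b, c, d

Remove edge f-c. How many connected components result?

f and c are still connected via f-d-a-c, so the component count stays at 1.

1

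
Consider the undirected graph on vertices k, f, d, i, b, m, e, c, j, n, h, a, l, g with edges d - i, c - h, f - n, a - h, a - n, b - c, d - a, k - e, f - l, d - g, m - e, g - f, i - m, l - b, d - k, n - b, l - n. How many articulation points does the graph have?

1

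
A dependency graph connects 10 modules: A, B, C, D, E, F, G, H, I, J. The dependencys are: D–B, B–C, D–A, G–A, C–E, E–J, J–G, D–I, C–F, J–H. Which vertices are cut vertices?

C, D, J

Removing C increases the component count from 1 to 2, so C is a cut vertex.
Removing D increases the component count from 1 to 2, so D is a cut vertex.
Removing J increases the component count from 1 to 2, so J is a cut vertex.
By contrast removing G leaves 1 component; it is not a cut vertex. No other vertex is a cut vertex either.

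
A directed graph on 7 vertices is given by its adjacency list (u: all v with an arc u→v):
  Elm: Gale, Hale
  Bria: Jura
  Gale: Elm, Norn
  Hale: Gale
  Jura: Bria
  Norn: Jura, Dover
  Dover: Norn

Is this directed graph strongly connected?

No

There is no directed path from Jura to Hale, so the graph is not strongly connected.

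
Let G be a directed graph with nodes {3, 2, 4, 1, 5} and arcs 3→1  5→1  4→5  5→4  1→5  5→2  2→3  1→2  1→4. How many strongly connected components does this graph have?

{1, 2, 3, 4, 5} are all mutually reachable — one SCC of size 5.
That gives 1 strongly connected component.

1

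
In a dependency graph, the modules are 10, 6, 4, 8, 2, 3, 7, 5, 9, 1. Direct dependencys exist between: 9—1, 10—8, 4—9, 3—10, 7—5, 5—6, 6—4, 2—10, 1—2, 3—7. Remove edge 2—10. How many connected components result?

2 and 10 are still connected via 2-1-9-4-6-5-7-3-10, so the component count stays at 1.

1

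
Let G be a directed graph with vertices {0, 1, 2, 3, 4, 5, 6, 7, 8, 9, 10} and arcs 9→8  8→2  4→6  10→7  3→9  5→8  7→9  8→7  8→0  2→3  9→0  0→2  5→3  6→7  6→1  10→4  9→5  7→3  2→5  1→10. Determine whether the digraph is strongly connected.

No

There is no directed path from 7 to 10, so the graph is not strongly connected.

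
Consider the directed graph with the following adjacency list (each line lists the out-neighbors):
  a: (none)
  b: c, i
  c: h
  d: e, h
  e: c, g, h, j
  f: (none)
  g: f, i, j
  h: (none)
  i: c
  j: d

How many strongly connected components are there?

7

{d, e, g, j} are all mutually reachable — one SCC of size 4.
{b} is an SCC by itself.
{c} is an SCC by itself.
{i} is an SCC by itself.
{a} is an SCC by itself.
(and 2 more singleton SCCs)
That gives 7 strongly connected components.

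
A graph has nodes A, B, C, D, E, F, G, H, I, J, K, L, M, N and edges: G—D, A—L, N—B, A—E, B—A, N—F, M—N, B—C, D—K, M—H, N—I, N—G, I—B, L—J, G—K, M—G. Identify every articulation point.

Removing A increases the component count from 1 to 3, so A is a cut vertex.
Removing B increases the component count from 1 to 3, so B is a cut vertex.
Removing G increases the component count from 1 to 2, so G is a cut vertex.
Likewise L, M, N are cut vertices.
By contrast removing K leaves 1 component; it is not a cut vertex. No other vertex is a cut vertex either.

A, B, G, L, M, N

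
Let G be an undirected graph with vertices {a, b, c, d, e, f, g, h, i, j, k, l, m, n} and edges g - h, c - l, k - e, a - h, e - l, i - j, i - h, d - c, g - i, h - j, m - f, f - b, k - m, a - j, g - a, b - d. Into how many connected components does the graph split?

3

n is isolated — a component by itself.
Starting from a we can reach a, g, h, i, j. That is one component of size 5.
Starting from b we can reach b, c, d, e, f, k, l, m. That is one component of size 8.
Total: 3 components.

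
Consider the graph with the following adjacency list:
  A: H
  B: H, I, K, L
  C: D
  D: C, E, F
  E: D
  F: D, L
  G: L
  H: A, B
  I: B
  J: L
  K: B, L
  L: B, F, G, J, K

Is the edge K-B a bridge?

No

After removing K-B, the path K-L-B still connects them, so the edge is not a bridge.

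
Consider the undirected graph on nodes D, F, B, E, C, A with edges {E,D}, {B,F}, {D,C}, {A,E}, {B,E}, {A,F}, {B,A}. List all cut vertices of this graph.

Removing D increases the component count from 1 to 2, so D is a cut vertex.
Removing E increases the component count from 1 to 2, so E is a cut vertex.
By contrast removing C leaves 1 component; it is not a cut vertex. No other vertex is a cut vertex either.

D, E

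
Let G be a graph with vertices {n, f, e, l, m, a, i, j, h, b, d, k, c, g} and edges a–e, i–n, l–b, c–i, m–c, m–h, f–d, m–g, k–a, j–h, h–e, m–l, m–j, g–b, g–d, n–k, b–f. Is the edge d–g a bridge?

No

After removing d–g, the path d-f-b-g still connects them, so the edge is not a bridge.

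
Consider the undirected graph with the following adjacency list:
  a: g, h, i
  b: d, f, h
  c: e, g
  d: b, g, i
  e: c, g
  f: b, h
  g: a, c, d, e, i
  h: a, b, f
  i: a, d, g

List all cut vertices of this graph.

g

Removing g increases the component count from 1 to 2, so g is a cut vertex.
By contrast removing b leaves 1 component; it is not a cut vertex. No other vertex is a cut vertex either.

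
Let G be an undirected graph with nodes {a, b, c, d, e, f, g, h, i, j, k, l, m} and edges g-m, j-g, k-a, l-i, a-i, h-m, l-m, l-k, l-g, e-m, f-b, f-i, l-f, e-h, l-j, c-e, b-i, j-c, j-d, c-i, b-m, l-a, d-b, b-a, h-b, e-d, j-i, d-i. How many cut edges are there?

0

The edges on the cycle l-k-a-i-l are not bridges since each lies on that cycle.
Every edge lies on some cycle, so there are no bridges.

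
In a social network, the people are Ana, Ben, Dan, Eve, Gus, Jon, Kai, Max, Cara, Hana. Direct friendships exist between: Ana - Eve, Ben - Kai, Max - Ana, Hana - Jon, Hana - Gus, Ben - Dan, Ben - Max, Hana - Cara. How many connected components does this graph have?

Starting from Gus we can reach Gus, Jon, Cara, Hana. That is one component of size 4.
Starting from Ana we can reach Ana, Ben, Dan, Eve, Kai, Max. That is one component of size 6.
Total: 2 components.

2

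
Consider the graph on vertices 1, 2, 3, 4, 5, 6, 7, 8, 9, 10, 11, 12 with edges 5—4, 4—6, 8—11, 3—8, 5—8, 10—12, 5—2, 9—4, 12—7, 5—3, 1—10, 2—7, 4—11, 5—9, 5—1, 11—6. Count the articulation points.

Removing 5 increases the component count from 1 to 2, so 5 is a cut vertex.
By contrast removing 10 leaves 1 component; it is not a cut vertex. No other vertex is a cut vertex either.

1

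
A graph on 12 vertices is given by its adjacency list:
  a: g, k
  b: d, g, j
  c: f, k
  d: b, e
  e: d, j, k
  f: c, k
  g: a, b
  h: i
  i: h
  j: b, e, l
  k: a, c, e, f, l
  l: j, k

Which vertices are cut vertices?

k

Removing k increases the component count from 2 to 3, so k is a cut vertex.
By contrast removing g leaves 2 components; it is not a cut vertex. No other vertex is a cut vertex either.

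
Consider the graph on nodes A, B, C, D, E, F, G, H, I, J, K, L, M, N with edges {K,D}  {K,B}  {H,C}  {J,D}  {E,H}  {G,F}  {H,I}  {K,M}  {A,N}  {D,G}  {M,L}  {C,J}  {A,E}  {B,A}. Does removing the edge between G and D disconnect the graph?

Removing G—D leaves no path between G and D: the component count goes from 1 to 2. So it is a bridge.

Yes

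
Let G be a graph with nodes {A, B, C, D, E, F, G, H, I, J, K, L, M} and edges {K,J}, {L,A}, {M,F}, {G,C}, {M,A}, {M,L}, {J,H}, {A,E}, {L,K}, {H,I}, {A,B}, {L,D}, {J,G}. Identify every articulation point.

A, G, H, J, K, L, M

Removing A increases the component count from 1 to 3, so A is a cut vertex.
Removing G increases the component count from 1 to 2, so G is a cut vertex.
Removing H increases the component count from 1 to 2, so H is a cut vertex.
Likewise J, K, L, M are cut vertices.
By contrast removing D leaves 1 component; it is not a cut vertex. No other vertex is a cut vertex either.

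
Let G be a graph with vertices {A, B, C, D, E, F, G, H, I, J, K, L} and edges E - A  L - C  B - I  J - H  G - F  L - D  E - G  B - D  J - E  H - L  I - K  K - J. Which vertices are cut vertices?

E, G, J, L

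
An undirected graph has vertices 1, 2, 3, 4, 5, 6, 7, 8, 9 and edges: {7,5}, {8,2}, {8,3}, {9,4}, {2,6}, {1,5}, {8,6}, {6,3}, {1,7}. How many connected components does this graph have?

3

Starting from 4 we can reach 4, 9. That is one component of size 2.
Starting from 1 we can reach 1, 5, 7. That is one component of size 3.
Starting from 2 we can reach 2, 3, 6, 8. That is one component of size 4.
Total: 3 components.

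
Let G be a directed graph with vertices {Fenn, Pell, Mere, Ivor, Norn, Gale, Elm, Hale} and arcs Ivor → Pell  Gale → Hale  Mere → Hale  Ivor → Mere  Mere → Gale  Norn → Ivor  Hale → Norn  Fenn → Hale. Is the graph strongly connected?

No

There is no directed path from Fenn to Elm, so the graph is not strongly connected.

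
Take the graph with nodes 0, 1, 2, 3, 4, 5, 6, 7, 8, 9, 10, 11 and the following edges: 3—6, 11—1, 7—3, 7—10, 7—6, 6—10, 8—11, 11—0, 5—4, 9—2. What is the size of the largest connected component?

Starting from 2 we can reach 2, 9. That is one component of size 2.
Starting from 4 we can reach 4, 5. That is one component of size 2.
Starting from 0 we can reach 0, 1, 8, 11. That is one component of size 4.
Starting from 3 we can reach 3, 6, 7, 10. That is one component of size 4.
The largest has 4 vertices.

4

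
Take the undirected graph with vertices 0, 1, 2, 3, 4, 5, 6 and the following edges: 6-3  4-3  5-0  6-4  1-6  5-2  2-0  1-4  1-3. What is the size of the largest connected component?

Starting from 0 we can reach 0, 2, 5. That is one component of size 3.
Starting from 1 we can reach 1, 3, 4, 6. That is one component of size 4.
The largest has 4 vertices.

4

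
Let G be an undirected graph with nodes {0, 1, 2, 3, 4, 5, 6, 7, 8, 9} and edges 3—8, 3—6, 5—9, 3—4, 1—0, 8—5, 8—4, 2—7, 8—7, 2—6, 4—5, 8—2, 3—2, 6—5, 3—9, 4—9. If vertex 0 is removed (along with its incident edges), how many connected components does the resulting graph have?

2

With 0 gone, the remaining components are: {1}; {2, 3, 4, 5, 6, 7, 8, 9}.
That is 2 components.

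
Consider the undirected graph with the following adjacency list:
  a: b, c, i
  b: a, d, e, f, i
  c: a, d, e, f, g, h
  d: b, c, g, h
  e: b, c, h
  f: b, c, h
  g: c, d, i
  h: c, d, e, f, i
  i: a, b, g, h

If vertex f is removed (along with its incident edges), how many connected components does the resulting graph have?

1

With f gone, the remaining components are: {a, b, c, d, e, g, h, i}.
That is 1 component.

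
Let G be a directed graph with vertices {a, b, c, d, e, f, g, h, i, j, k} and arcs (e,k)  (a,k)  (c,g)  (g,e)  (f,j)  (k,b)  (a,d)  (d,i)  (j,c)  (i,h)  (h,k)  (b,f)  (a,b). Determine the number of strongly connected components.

{b, c, e, f, g, j, k} are all mutually reachable — one SCC of size 7.
{a} is an SCC by itself.
{i} is an SCC by itself.
{d} is an SCC by itself.
{h} is an SCC by itself.
That gives 5 strongly connected components.

5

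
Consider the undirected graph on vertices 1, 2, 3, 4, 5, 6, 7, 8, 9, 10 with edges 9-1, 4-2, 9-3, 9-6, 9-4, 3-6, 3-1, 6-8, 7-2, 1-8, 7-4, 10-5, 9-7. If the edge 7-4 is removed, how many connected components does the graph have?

2

7 and 4 are still connected via 7-9-4, so the component count stays at 2.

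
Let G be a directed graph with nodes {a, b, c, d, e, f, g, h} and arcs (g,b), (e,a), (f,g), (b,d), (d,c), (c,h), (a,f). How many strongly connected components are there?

{a} is an SCC by itself.
{d} is an SCC by itself.
{f} is an SCC by itself.
{e} is an SCC by itself.
{g} is an SCC by itself.
(and 3 more singleton SCCs)
That gives 8 strongly connected components.

8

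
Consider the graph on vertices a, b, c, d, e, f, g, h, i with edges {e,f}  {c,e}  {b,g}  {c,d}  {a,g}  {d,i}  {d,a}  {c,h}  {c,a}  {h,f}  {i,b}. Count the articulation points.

Removing c increases the component count from 1 to 2, so c is a cut vertex.
By contrast removing e leaves 1 component; it is not a cut vertex. No other vertex is a cut vertex either.

1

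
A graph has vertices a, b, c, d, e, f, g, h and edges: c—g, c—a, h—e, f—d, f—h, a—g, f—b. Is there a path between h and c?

No

The component containing h is {b, d, e, f, h}, and c is not in it.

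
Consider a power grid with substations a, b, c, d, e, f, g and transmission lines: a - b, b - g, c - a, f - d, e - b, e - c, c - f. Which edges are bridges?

The edges on the cycle e-c-a-b-e are not bridges since each lies on that cycle.
But removing f - d disconnects f from d; removing c - f disconnects c from f; removing b - g disconnects b from g — these are bridges.

b-g, c-f, d-f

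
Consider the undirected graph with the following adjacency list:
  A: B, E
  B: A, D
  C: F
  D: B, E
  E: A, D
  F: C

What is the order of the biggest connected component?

4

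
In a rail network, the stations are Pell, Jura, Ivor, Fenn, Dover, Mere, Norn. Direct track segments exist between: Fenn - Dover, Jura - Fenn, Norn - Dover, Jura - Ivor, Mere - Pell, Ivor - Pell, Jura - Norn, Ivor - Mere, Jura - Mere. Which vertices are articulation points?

Jura

Removing Jura increases the component count from 1 to 2, so Jura is a cut vertex.
By contrast removing Dover leaves 1 component; it is not a cut vertex. No other vertex is a cut vertex either.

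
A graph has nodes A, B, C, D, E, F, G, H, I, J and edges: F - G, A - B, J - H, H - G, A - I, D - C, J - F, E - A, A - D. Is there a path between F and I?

The component containing F is {F, G, H, J}, and I is not in it.

No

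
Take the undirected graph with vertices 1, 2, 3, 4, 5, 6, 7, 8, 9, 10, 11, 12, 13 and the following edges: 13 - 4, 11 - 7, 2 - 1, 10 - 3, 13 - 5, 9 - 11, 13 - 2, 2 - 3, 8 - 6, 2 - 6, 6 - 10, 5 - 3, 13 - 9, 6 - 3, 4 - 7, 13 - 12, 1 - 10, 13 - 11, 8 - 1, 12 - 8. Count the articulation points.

Removing 13 increases the component count from 1 to 2, so 13 is a cut vertex.
By contrast removing 2 leaves 1 component; it is not a cut vertex. No other vertex is a cut vertex either.

1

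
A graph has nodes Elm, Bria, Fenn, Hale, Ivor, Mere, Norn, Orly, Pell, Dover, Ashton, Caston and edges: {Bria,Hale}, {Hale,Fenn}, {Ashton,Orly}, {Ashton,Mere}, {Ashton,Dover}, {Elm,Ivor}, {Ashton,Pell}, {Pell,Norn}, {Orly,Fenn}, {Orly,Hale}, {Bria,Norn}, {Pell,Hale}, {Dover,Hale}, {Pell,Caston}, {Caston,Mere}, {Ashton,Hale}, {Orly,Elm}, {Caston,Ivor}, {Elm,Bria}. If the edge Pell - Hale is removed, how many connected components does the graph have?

Pell and Hale are still connected via Pell-Ashton-Hale, so the component count stays at 1.

1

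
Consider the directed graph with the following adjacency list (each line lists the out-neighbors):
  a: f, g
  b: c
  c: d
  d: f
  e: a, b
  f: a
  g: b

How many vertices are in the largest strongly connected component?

6

{a, b, c, d, f, g} are all mutually reachable — one SCC of size 6.
{e} is an SCC by itself.
The largest has 6 vertices.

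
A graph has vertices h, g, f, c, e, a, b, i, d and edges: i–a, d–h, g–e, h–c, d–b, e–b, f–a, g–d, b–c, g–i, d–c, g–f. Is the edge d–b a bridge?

No

After removing d–b, the path d-c-b still connects them, so the edge is not a bridge.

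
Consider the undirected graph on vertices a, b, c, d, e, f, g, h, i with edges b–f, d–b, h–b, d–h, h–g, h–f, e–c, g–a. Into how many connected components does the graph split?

i is isolated — a component by itself.
Starting from c we can reach c, e. That is one component of size 2.
Starting from a we can reach a, b, d, f, g, h. That is one component of size 6.
Total: 3 components.

3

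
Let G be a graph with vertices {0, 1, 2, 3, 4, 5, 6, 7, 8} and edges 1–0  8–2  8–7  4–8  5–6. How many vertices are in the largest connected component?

4

3 is isolated — a component by itself.
Starting from 5 we can reach 5, 6. That is one component of size 2.
Starting from 0 we can reach 0, 1. That is one component of size 2.
Starting from 2 we can reach 2, 4, 7, 8. That is one component of size 4.
The largest has 4 vertices.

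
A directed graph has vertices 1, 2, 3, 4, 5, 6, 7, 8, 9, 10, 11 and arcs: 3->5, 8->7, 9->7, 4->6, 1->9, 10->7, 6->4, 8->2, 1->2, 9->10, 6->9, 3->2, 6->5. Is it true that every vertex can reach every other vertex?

There is no directed path from 5 to 7, so the graph is not strongly connected.

No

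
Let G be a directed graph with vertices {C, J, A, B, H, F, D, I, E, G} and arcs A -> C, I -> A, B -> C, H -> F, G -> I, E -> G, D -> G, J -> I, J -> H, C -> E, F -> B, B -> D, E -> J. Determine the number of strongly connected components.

{A, B, C, D, E, F, G, H, I, J} are all mutually reachable — one SCC of size 10.
That gives 1 strongly connected component.

1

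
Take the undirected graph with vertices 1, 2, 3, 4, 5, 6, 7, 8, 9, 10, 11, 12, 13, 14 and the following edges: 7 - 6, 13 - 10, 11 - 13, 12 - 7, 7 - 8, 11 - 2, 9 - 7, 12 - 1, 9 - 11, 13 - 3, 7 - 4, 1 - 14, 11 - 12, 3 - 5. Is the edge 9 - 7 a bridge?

After removing 9 - 7, the path 9-11-12-7 still connects them, so the edge is not a bridge.

No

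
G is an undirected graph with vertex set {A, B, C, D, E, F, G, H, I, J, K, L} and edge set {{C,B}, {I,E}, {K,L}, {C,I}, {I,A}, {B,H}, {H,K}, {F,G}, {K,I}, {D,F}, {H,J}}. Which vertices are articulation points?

F, H, I, K

Removing F increases the component count from 2 to 3, so F is a cut vertex.
Removing H increases the component count from 2 to 3, so H is a cut vertex.
Removing I increases the component count from 2 to 4, so I is a cut vertex.
Likewise K is a cut vertex.
By contrast removing B leaves 2 components; it is not a cut vertex. No other vertex is a cut vertex either.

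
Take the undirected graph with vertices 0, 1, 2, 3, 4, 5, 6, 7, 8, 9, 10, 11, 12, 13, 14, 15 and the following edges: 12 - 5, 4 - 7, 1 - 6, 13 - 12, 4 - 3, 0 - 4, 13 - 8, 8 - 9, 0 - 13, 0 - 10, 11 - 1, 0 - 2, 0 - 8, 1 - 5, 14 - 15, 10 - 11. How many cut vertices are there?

4

Removing 0 increases the component count from 2 to 4, so 0 is a cut vertex.
Removing 1 increases the component count from 2 to 3, so 1 is a cut vertex.
Removing 4 increases the component count from 2 to 4, so 4 is a cut vertex.
Likewise 8 is a cut vertex.
By contrast removing 6 leaves 2 components; it is not a cut vertex. No other vertex is a cut vertex either.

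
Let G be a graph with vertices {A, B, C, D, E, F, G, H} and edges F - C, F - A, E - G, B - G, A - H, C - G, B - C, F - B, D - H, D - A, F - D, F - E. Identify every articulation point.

Removing F increases the component count from 1 to 2, so F is a cut vertex.
By contrast removing G leaves 1 component; it is not a cut vertex. No other vertex is a cut vertex either.

F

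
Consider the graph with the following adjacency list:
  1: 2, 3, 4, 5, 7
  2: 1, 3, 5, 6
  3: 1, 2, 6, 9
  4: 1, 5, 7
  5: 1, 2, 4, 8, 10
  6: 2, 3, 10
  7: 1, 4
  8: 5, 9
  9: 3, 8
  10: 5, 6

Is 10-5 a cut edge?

After removing 10-5, the path 10-6-2-5 still connects them, so the edge is not a bridge.

No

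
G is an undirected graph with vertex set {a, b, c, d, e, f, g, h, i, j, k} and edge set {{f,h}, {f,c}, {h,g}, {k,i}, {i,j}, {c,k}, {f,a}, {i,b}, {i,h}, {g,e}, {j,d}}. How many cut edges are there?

The edges on the cycle f-c-k-i-h-f are not bridges since each lies on that cycle.
But removing h—g disconnects h from g; removing i—b disconnects i from b; removing e—g disconnects e from g; removing i—j disconnects i from j — these are bridges.
In total 6 edges are bridges.

6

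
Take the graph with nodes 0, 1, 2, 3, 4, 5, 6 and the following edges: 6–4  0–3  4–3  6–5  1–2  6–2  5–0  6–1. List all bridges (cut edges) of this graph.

none

The edges on the cycle 6-1-2-6 are not bridges since each lies on that cycle.
Every edge lies on some cycle, so there are no bridges.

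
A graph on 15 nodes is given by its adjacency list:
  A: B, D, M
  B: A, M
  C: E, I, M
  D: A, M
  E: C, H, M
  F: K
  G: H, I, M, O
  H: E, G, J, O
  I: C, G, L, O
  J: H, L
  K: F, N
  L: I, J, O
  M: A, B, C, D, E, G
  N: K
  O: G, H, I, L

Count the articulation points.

2

Removing K increases the component count from 2 to 3, so K is a cut vertex.
Removing M increases the component count from 2 to 3, so M is a cut vertex.
By contrast removing J leaves 2 components; it is not a cut vertex. No other vertex is a cut vertex either.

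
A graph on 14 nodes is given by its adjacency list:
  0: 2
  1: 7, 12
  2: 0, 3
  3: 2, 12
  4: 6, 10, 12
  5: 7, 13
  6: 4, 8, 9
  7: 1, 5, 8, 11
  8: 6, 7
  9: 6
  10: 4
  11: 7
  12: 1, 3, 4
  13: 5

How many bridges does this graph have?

The edges on the cycle 7-8-6-4-12-1-7 are not bridges since each lies on that cycle.
But removing 12-3 disconnects 12 from 3; removing 3-2 disconnects 3 from 2; removing 7-5 disconnects 7 from 5; removing 10-4 disconnects 10 from 4 — these are bridges.
In total 8 edges are bridges.

8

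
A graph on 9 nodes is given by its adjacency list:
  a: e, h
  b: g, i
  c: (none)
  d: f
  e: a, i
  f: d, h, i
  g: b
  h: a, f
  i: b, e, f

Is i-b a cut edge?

Removing i-b leaves no path between i and b: the component count goes from 2 to 3. So it is a bridge.

Yes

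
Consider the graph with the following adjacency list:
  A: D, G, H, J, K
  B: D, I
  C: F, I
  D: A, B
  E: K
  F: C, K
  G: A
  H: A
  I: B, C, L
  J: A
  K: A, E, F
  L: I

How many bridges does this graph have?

5

The edges on the cycle A-K-F-C-I-B-D-A are not bridges since each lies on that cycle.
But removing K-E disconnects K from E; removing A-G disconnects A from G; removing L-I disconnects L from I; removing A-J disconnects A from J — these are bridges.
In total 5 edges are bridges.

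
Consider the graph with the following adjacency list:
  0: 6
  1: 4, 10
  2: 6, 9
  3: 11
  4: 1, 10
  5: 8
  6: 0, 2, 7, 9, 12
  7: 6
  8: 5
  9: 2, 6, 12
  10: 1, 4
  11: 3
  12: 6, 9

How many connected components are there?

4

Starting from 5 we can reach 5, 8. That is one component of size 2.
Starting from 3 we can reach 3, 11. That is one component of size 2.
Starting from 1 we can reach 1, 4, 10. That is one component of size 3.
Starting from 0 we can reach 0, 2, 6, 7, 9, 12. That is one component of size 6.
Total: 4 components.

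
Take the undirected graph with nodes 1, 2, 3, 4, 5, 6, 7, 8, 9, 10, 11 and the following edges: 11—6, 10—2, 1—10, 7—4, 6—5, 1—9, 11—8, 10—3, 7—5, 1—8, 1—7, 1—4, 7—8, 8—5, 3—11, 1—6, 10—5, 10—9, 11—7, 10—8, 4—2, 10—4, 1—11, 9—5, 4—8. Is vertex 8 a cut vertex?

No

Deleting 8 leaves 1 component (was 1) (its neighbors 1, 4, 5, 7, 10, 11 remain connected to each other), so 8 is not a cut vertex.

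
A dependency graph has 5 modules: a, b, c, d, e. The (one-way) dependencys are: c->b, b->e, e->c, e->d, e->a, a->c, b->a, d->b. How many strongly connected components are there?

{a, b, c, d, e} are all mutually reachable — one SCC of size 5.
That gives 1 strongly connected component.

1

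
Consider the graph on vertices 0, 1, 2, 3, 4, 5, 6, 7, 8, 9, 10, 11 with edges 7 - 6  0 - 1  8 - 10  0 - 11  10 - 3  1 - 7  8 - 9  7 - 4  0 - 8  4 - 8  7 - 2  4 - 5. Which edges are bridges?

0-11, 10-3, 10-8, 2-7, 4-5, 6-7, 8-9

The edges on the cycle 0-1-7-4-8-0 are not bridges since each lies on that cycle.
But removing 9 - 8 disconnects 9 from 8; removing 7 - 2 disconnects 7 from 2; removing 8 - 10 disconnects 8 from 10; removing 3 - 10 disconnects 3 from 10 — these are bridges.
In total 7 edges are bridges.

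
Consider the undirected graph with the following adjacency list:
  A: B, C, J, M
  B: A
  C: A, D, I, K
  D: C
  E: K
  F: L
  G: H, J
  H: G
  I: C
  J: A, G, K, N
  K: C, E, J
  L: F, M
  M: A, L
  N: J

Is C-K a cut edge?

After removing C-K, the path C-A-J-K still connects them, so the edge is not a bridge.

No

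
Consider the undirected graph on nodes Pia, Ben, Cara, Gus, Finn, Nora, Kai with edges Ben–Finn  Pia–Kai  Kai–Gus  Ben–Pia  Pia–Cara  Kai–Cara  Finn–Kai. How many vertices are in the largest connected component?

6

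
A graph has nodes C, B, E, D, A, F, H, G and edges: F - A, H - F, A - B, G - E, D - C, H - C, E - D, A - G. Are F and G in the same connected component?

Yes

From F we can reach A, B, C, D, E, F, G, H, which includes G.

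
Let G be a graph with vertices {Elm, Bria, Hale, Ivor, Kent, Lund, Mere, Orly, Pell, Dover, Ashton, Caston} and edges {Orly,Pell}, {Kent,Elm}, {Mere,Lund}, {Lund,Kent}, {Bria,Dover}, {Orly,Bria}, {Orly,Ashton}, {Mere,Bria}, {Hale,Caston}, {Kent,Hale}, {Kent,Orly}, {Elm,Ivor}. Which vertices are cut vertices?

Elm, Bria, Hale, Kent, Orly

Removing Elm increases the component count from 1 to 2, so Elm is a cut vertex.
Removing Bria increases the component count from 1 to 2, so Bria is a cut vertex.
Removing Hale increases the component count from 1 to 2, so Hale is a cut vertex.
Likewise Kent, Orly are cut vertices.
By contrast removing Lund leaves 1 component; it is not a cut vertex. No other vertex is a cut vertex either.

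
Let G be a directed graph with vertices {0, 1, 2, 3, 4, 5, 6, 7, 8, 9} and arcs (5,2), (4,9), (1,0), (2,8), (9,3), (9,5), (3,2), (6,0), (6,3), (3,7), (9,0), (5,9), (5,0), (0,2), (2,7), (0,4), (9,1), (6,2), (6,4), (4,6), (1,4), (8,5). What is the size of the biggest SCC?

9

{0, 1, 2, 3, 4, 5, 6, 8, 9} are all mutually reachable — one SCC of size 9.
{7} is an SCC by itself.
The largest has 9 vertices.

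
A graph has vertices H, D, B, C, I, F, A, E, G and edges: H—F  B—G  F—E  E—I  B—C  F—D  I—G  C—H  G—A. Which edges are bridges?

A-G, D-F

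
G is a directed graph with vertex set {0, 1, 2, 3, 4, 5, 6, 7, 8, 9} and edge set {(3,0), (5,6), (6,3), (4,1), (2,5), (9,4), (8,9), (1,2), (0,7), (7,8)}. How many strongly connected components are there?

{0, 1, 2, 3, 4, 5, 6, 7, 8, 9} are all mutually reachable — one SCC of size 10.
That gives 1 strongly connected component.

1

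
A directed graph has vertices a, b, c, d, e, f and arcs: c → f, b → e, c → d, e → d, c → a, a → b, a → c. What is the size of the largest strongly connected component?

{a, c} are all mutually reachable — one SCC of size 2.
{e} is an SCC by itself.
{b} is an SCC by itself.
{d} is an SCC by itself.
{f} is an SCC by itself.
The largest has 2 vertices.

2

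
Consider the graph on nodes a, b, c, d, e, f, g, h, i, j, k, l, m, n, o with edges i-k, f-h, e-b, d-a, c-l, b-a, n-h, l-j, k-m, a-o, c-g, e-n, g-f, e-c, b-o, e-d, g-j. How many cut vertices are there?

2

Removing e increases the component count from 2 to 3, so e is a cut vertex.
Removing k increases the component count from 2 to 3, so k is a cut vertex.
By contrast removing i leaves 2 components; it is not a cut vertex. No other vertex is a cut vertex either.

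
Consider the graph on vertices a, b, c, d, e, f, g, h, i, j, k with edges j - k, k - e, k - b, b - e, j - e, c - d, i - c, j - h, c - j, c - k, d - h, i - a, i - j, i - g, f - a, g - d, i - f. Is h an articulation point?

No

Deleting h leaves 1 component (was 1) (its neighbors d, j remain connected to each other), so h is not a cut vertex.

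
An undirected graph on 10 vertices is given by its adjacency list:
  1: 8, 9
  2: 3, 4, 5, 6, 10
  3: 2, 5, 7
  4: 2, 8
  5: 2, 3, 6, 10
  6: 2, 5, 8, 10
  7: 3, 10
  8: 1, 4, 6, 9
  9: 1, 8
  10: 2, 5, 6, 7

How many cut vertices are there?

1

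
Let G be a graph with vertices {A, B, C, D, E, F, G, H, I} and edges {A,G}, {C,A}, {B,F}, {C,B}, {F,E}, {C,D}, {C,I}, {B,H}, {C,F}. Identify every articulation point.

A, B, C, F

Removing A increases the component count from 1 to 2, so A is a cut vertex.
Removing B increases the component count from 1 to 2, so B is a cut vertex.
Removing C increases the component count from 1 to 4, so C is a cut vertex.
Likewise F is a cut vertex.
By contrast removing E leaves 1 component; it is not a cut vertex. No other vertex is a cut vertex either.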